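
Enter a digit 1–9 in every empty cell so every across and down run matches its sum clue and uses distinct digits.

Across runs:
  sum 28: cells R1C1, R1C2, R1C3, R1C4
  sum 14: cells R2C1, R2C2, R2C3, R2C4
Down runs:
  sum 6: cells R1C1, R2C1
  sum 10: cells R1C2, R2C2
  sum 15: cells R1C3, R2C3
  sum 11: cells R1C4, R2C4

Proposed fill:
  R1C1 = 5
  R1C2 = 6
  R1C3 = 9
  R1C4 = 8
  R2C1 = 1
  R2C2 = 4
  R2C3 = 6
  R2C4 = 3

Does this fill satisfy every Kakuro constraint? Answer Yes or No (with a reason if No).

Yes

Across: 5+6+9+8=28; 1+4+6+3=14. Down: 5+1=6; 6+4=10; 9+6=15; 8+3=11. No digit repeats within any run.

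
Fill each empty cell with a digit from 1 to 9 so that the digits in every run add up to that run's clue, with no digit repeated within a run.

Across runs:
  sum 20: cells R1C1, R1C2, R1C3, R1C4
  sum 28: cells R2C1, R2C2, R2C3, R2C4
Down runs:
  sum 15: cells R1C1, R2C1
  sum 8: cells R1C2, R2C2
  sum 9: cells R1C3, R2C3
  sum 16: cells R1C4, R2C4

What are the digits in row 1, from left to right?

9 3 1 7

16 in 2 cells must be {7,9}.
Nothing is forced directly, so branch on R1C4, whose candidates are 7 or 9. If R1C4 = 9: that forces R2C4 = 7, after which R2C2 would have to be in {4,8,9} for the 28 across but in {1,2,3,5,6,7} for the 8 down — contradiction. So R1C4 = 7.
R2C4 = 16 − 7 = 9 completes the 16 down.
Nothing is forced directly, so branch on R1C1, whose candidates are 6 or 8 or 9. If R1C1 = 6: then R2C1 would have to be in {4,5,6,7,8} for the 28 across but in {9} for the 15 down — contradiction. If R1C1 = 8: that forces R2C1 = 7, after which R2C2 would have to be in {4,8} for the 28 across but in {1,2,3,5,6,7} for the 8 down — contradiction. So R1C1 = 9.
R2C1 = 15 − 9 = 6 completes the 15 down.
R2C2 = 5: the only remaining digit allowed by both the 28 across and the 8 down.
R2C3 = 28 − 20 = 8 completes the 28 across.
R1C2 = 8 − 5 = 3 completes the 8 down.
R1C3 = 20 − 19 = 1 completes the 20 across.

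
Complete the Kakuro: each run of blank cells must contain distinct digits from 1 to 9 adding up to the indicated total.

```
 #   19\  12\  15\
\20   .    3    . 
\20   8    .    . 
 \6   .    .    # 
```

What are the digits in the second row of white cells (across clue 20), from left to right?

8, 5, 7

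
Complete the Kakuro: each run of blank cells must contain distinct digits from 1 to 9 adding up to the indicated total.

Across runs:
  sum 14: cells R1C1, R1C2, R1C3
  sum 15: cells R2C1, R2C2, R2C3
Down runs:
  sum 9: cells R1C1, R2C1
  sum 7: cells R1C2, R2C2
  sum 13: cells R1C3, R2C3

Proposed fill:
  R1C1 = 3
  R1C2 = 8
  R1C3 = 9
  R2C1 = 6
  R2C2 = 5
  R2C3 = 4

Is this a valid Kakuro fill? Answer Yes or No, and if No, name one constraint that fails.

No — the across run R1C1–R1C3 sums to 20, not 14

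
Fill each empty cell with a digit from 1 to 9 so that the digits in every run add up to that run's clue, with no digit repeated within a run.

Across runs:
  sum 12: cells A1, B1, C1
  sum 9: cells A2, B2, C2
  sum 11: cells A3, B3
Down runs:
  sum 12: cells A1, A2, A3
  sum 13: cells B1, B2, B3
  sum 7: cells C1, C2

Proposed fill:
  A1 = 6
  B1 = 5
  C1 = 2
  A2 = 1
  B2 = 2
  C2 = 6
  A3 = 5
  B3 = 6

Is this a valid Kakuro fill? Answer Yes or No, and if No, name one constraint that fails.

No — the down run C1–C2 sums to 8, not 7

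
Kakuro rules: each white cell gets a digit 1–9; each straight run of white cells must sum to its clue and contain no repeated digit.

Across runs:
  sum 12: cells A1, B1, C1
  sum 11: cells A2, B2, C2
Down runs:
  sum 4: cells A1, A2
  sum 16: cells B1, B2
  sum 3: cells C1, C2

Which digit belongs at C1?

4 in 2 cells must be {1,3}; 16 in 2 cells must be {7,9}; 3 in 2 cells must be {1,2}.
The 11 across and the 16 down share only 7, so B2 = 7.
Given what's placed, C2 must be 1 to fit the 11 across and 3 down.
B1 = 16 − 7 = 9 completes the 16 down.
C1 = 3 − 1 = 2 completes the 3 down.
A2 = 11 − 8 = 3 completes the 11 across.
A1 = 12 − 11 = 1 completes the 12 across.

2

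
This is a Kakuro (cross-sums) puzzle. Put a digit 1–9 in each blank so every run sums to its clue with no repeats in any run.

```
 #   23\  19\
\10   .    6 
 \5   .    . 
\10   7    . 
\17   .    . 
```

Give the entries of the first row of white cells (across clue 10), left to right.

17 in 2 cells must be {8,9}.
R1C1 = 10 − 6 = 4 completes the 10 across.
R2C1 = 3: the only remaining digit allowed by both the 5 across and the 23 down.
R2C2 = 5 − 3 = 2 completes the 5 across.
R3C2 = 10 − 7 = 3 completes the 10 across.
R4C1 = 23 − 14 = 9 completes the 23 down.
R4C2 = 17 − 9 = 8 completes the 17 across.

4, 6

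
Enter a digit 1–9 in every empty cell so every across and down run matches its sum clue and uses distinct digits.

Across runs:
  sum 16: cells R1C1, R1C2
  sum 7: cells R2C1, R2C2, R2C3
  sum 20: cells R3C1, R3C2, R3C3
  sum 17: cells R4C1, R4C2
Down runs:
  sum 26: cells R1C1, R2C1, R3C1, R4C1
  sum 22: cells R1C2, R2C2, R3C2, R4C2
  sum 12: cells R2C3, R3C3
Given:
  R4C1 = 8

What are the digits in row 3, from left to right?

16 in 2 cells must be {7,9}; 7 in 3 cells must be {1,2,4}; 17 in 2 cells must be {8,9}.
Only 4 fits R2C3 under both its across sum 7 and down sum 12.
R3C3 = 12 − 4 = 8 completes the 12 down.
R4C2 = 17 − 8 = 9 completes the 17 across.
Given what's placed, R1C2 must be 7 to fit the 16 across and 22 down.
Given what's placed, R2C1 must be 2 to fit the 7 across and 26 down.
R2C2 = 7 − 6 = 1 completes the 7 across.
R3C2 = 22 − 17 = 5 completes the 22 down.
R1C1 = 16 − 7 = 9 completes the 16 across.
R3C1 = 20 − 13 = 7 completes the 20 across.

7 5 8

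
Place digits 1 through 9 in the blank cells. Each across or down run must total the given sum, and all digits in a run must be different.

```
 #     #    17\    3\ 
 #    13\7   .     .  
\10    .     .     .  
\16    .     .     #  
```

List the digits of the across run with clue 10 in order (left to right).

6, 3, 1

16 in 2 cells must be {7,9}; 3 in 2 cells must be {1,2}.
Nothing is forced directly, so branch on R3C2, whose candidates are 7 or 9. If R3C2 = 7: that forces R3C1 = 9, R2C1 = 4, R2C2 = 1, after which R2C3 would have to be in {5} for the 10 across but in {1,2} for the 3 down — contradiction. So R3C2 = 9.
R3C1 = 16 − 9 = 7 completes the 16 across.
R2C1 = 13 − 7 = 6 completes the 13 down.
R2C3 = 1: the only remaining digit allowed by both the 10 across and the 3 down.
R1C3 = 3 − 1 = 2 completes the 3 down.
R2C2 = 10 − 7 = 3 completes the 10 across.
R1C2 = 7 − 2 = 5 completes the 7 across.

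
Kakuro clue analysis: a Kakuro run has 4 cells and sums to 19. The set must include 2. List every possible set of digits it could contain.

4 distinct digits from 1–9 sum between 10 and 30.
Keeping only sets containing 2.

{1,2,7,9}; {2,3,5,9}; {2,3,6,8}; {2,4,5,8}; {2,4,6,7}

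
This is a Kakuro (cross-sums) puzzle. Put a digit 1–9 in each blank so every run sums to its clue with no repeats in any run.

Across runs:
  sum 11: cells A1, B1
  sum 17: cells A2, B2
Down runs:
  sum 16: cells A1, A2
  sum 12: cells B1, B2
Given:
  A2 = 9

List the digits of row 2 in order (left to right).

9 8

17 in 2 cells must be {8,9}; 16 in 2 cells must be {7,9}.
A1 = 16 − 9 = 7 completes the 16 down.
B1 = 11 − 7 = 4 completes the 11 across.
B2 = 17 − 9 = 8 completes the 17 across.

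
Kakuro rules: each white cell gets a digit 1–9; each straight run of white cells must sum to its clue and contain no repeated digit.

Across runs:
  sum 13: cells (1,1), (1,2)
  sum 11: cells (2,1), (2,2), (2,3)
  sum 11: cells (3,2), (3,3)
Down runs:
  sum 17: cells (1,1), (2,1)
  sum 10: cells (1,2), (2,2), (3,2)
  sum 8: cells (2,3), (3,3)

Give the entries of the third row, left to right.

5, 6

17 in 2 cells must be {8,9}.
The 11 across and the 17 down share only 8, so (2,1) = 8.
(1,1) = 17 − 8 = 9 completes the 17 down.
(1,2) = 13 − 9 = 4 completes the 13 across.
(2,2) = 1: the only remaining digit allowed by both the 11 across and the 10 down.
(2,3) = 11 − 9 = 2 completes the 11 across.
(3,2) = 10 − 5 = 5 completes the 10 down.
(3,3) = 11 − 5 = 6 completes the 11 across.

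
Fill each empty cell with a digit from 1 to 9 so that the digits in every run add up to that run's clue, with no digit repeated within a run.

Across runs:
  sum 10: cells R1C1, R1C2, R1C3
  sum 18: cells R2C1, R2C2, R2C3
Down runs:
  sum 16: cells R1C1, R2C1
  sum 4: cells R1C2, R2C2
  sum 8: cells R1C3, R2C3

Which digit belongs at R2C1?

9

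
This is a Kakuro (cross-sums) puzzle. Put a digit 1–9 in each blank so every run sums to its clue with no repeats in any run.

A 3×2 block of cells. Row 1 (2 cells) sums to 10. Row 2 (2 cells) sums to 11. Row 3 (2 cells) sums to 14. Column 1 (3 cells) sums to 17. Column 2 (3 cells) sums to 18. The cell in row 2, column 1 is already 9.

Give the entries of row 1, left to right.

(2,2) = 11 − 9 = 2 completes the 11 across.
Given what's placed, (3,2) must be 9 to fit the 14 across and 18 down.
(1,2) = 18 − 11 = 7 completes the 18 down.
(3,1) = 14 − 9 = 5 completes the 14 across.
(1,1) = 10 − 7 = 3 completes the 10 across.

3 7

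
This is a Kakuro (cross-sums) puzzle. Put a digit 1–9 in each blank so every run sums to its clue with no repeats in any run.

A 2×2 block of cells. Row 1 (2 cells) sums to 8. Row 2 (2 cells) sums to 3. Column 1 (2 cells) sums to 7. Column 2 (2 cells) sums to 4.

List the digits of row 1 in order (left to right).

5, 3

3 in 2 cells must be {1,2}; 4 in 2 cells must be {1,3}.
The 3 across and the 4 down share only 1, so (2,2) = 1.
(1,2) = 4 − 1 = 3 completes the 4 down.
(2,1) = 3 − 1 = 2 completes the 3 across.
(1,1) = 8 − 3 = 5 completes the 8 across.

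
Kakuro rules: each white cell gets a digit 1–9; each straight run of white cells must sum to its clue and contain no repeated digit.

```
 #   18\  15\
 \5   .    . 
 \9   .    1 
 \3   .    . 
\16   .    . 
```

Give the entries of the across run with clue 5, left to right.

3 in 2 cells must be {1,2}; 16 in 2 cells must be {7,9}.
R2C1 = 9 − 1 = 8 completes the 9 across.
Given what's placed, R3C2 must be 2 to fit the 3 across and 15 down.
R4C1 = 7: the only remaining digit allowed by both the 16 across and the 18 down.
R4C2 = 16 − 7 = 9 completes the 16 across.
R1C2 = 15 − 12 = 3 completes the 15 down.
R3C1 = 3 − 2 = 1 completes the 3 across.
R1C1 = 5 − 3 = 2 completes the 5 across.

2, 3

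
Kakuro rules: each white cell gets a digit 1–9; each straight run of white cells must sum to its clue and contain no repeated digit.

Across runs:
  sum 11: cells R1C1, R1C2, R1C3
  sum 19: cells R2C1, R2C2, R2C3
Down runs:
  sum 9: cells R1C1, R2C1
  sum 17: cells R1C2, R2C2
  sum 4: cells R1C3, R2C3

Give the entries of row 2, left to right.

7, 9, 3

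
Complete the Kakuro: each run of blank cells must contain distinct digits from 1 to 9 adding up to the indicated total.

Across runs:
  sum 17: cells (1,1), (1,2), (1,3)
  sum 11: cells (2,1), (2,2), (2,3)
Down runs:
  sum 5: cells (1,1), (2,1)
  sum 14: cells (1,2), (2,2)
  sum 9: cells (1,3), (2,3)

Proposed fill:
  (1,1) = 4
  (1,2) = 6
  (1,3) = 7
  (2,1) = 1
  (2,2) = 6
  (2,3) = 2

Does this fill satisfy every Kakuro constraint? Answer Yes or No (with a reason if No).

No — the down run (1,2)–(2,2) sums to 12, not 14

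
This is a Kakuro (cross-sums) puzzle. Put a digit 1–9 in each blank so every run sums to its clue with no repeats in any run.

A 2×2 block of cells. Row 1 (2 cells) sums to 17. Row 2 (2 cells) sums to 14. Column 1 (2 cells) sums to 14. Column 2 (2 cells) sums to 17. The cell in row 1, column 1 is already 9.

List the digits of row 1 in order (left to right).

9, 8

17 in 2 cells must be {8,9}.
(1,2) = 17 − 9 = 8 completes the 17 across.
(2,1) = 14 − 9 = 5 completes the 14 down.
(2,2) = 14 − 5 = 9 completes the 14 across.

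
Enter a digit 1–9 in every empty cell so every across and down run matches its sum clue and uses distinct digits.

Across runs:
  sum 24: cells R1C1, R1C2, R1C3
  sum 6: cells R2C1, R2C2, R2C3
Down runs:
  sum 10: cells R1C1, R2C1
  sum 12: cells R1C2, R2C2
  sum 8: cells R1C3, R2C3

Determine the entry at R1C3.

24 in 3 cells must be {7,8,9}; 6 in 3 cells must be {1,2,3}.
The 24 across and the 8 down share only 7, so R1C3 = 7.
The 6 across and the 12 down share only 3, so R2C2 = 3.
R2C3 = 8 − 7 = 1 completes the 8 down.
R1C2 = 12 − 3 = 9 completes the 12 down.
R2C1 = 6 − 4 = 2 completes the 6 across.
R1C1 = 24 − 16 = 8 completes the 24 across.

7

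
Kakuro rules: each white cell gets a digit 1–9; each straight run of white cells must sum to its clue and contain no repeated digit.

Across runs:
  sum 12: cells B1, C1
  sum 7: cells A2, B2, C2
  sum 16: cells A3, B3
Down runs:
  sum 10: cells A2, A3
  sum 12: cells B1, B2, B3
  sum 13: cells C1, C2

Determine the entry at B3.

7 in 3 cells must be {1,2,4}; 16 in 2 cells must be {7,9}.
The 7 across and the 13 down share only 4, so C2 = 4.
C1 = 13 − 4 = 9 completes the 13 down.
B1 = 12 − 9 = 3 completes the 12 across.
B3 = 7: the only remaining digit allowed by both the 16 across and the 12 down.
B2 = 12 − 10 = 2 completes the 12 down.
A3 = 16 − 7 = 9 completes the 16 across.
A2 = 7 − 6 = 1 completes the 7 across.

7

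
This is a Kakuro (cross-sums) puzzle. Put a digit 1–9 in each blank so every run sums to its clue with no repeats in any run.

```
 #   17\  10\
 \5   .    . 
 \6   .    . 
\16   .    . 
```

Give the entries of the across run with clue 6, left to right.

5 1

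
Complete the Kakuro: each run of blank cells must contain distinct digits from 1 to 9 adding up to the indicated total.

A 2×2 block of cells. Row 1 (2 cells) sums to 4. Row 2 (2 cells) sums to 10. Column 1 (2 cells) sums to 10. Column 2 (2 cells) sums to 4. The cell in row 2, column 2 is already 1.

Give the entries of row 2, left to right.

9 1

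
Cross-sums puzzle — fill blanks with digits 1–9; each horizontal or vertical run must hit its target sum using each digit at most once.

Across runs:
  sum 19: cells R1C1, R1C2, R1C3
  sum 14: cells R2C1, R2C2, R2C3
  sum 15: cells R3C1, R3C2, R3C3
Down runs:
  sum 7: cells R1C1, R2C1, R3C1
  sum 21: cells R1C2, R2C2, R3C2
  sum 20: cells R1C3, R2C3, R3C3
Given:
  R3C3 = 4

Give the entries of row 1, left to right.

7 in 3 cells must be {1,2,4}.
Given what's placed, R3C1 must be 2 to fit the 15 across and 7 down.
R3C2 = 15 − 6 = 9 completes the 15 across.
Given what's placed, R1C1 must be 4 to fit the 19 across and 7 down.
R2C1 = 7 − 6 = 1 completes the 7 down.
No cell is forced outright now. R1C2 can only be 7 or 8 (the digits allowed by both its 19 across and its 21 down). If R1C2 = 7: then R1C3 would have to be in {8} for the 19 across but in {7,9} for the 20 down — contradiction. So R1C2 = 8.
R1C3 = 19 − 12 = 7 completes the 19 across.

4 8 7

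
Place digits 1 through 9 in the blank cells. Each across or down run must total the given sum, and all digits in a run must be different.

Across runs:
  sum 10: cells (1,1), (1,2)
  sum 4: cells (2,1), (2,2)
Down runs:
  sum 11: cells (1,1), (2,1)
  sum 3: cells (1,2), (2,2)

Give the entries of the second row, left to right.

3 1

4 in 2 cells must be {1,3}; 3 in 2 cells must be {1,2}.
The 4 across and the 11 down share only 3, so (2,1) = 3.
(2,2) = 4 − 3 = 1 completes the 4 across.
(1,1) = 11 − 3 = 8 completes the 11 down.
(1,2) = 10 − 8 = 2 completes the 10 across.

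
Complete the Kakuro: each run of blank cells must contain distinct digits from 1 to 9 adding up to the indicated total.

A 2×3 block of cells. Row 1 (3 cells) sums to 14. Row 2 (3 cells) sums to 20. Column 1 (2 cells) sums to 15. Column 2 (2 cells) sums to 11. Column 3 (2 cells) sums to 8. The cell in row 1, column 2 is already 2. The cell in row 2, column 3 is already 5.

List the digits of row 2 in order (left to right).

6 9 5

(1,3) = 8 − 5 = 3 completes the 8 down.
(2,2) = 11 − 2 = 9 completes the 11 down.
(1,1) = 14 − 5 = 9 completes the 14 across.
(2,1) = 20 − 14 = 6 completes the 20 across.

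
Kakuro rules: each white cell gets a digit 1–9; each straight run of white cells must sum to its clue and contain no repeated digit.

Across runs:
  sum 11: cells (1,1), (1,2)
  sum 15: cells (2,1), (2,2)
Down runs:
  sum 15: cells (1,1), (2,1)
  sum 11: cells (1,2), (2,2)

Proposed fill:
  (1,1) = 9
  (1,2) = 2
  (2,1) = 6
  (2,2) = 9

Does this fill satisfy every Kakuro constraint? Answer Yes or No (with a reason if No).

Yes

Across: 9+2=11; 6+9=15. Down: 9+6=15; 2+9=11. No digit repeats within any run.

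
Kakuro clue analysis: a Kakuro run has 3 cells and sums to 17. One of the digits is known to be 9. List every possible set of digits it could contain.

{1,7,9}; {2,6,9}; {3,5,9}

3 distinct digits from 1–9 sum between 6 and 24.
Keeping only sets containing 9.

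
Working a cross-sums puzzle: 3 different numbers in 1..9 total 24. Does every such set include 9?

Yes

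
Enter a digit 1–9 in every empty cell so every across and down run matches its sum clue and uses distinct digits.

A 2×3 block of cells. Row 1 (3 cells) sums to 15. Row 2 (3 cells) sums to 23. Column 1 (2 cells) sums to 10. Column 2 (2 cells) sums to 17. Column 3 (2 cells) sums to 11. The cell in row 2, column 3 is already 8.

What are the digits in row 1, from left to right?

4, 8, 3

23 in 3 cells must be {6,8,9}; 17 in 2 cells must be {8,9}.
(1,3) = 11 − 8 = 3 completes the 11 down.
(2,2) = 9: the only remaining digit allowed by both the 23 across and the 17 down.
(1,2) = 17 − 9 = 8 completes the 17 down.
(2,1) = 23 − 17 = 6 completes the 23 across.
(1,1) = 15 − 11 = 4 completes the 15 across.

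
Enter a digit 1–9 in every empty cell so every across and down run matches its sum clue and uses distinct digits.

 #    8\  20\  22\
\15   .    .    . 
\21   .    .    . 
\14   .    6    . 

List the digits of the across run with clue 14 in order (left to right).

3 6 5

Nothing is forced directly, so branch on R2C2, whose candidates are 5 or 9. If R2C2 = 5: that forces R1C2 = 9, R1C3 = 5, after which R2C1 would have to be in {7,9} for the 21 across but in {1,2,3,4,5} for the 8 down — contradiction. So R2C2 = 9.
R1C2 = 20 − 15 = 5 completes the 20 down.
Nothing is forced directly, so branch on R3C3, whose candidates are 5 or 7. If R3C3 = 7: then R2C3 would have to be in {4,5,7,8} for the 21 across but in {6,9} for the 22 down — contradiction. So R3C3 = 5.
Given what's placed, R2C3 must be 8 to fit the 21 across and 22 down.
R3C1 = 14 − 11 = 3 completes the 14 across.
R1C3 = 22 − 13 = 9 completes the 22 down.
R2C1 = 21 − 17 = 4 completes the 21 across.
R1C1 = 15 − 14 = 1 completes the 15 across.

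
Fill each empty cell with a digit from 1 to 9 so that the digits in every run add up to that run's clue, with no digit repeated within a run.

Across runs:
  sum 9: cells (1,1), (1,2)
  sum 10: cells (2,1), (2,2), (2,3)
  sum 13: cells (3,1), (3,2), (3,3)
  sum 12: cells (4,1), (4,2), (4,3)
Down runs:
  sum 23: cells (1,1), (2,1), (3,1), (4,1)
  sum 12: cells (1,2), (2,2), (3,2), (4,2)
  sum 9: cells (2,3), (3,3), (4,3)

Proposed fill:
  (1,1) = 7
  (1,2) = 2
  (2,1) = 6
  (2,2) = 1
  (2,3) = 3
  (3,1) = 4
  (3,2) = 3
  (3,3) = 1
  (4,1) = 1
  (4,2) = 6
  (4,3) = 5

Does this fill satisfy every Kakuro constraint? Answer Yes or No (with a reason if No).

No — the down run (1,1)–(4,1) sums to 18, not 23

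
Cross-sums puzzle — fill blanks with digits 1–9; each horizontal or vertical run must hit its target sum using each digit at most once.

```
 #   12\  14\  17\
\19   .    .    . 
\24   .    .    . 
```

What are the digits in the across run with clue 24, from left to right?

7, 8, 9

24 in 3 cells must be {7,8,9}; 17 in 2 cells must be {8,9}.
Nothing is forced directly, so branch on R1C3, whose candidates are 8 or 9. If R1C3 = 9: that forces R2C3 = 8, R2C2 = 9, after which R1C2 would have to be in {2,3,4,6,7,8} for the 19 across but in {5} for the 14 down — contradiction. So R1C3 = 8.
R2C3 = 17 − 8 = 9 completes the 17 down.
Given what's placed, R2C2 must be 8 to fit the 24 across and 14 down.
R1C2 = 14 − 8 = 6 completes the 14 down.
R2C1 = 24 − 17 = 7 completes the 24 across.
R1C1 = 19 − 14 = 5 completes the 19 across.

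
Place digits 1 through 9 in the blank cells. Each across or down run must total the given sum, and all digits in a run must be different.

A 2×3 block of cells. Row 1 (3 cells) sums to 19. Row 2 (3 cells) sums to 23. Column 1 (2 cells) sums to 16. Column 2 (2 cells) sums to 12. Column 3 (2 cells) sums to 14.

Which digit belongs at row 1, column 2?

23 in 3 cells must be {6,8,9}; 16 in 2 cells must be {7,9}.
The 23 across and the 16 down share only 9, so (2,1) = 9.
Given what's placed, (2,2) must be 8 to fit the 23 across and 12 down.
(2,3) = 23 − 17 = 6 completes the 23 across.
(1,1) = 16 − 9 = 7 completes the 16 down.
(1,2) = 12 − 8 = 4 completes the 12 down.
(1,3) = 19 − 11 = 8 completes the 19 across.

4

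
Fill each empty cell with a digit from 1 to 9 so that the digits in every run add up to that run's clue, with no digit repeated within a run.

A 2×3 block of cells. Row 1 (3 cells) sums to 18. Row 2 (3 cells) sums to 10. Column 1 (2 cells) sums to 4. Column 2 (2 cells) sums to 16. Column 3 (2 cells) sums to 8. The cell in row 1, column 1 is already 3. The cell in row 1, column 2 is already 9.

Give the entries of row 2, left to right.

1 7 2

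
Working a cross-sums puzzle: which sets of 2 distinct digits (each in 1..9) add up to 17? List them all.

2 distinct digits from 1–9 sum between 3 and 17.
Only one set works: {8,9}.

{8,9}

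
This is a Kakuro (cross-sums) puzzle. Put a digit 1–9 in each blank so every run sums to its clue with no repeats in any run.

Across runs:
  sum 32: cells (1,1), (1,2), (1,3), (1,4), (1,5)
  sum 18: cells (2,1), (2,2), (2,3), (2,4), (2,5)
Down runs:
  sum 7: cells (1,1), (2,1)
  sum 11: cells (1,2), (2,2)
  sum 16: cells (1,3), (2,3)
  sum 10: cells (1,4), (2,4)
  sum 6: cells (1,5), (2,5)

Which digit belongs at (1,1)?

4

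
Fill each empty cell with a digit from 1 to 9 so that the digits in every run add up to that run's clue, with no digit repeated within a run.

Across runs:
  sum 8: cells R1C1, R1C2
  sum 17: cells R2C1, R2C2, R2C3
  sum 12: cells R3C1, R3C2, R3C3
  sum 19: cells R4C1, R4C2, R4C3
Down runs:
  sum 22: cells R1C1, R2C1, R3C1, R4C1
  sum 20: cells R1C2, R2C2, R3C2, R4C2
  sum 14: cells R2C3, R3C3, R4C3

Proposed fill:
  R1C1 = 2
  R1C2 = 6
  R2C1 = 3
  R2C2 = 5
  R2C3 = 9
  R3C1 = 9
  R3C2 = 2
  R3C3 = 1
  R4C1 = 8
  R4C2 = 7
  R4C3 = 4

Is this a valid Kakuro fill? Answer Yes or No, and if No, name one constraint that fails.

Yes

Across: 2+6=8; 3+5+9=17; 9+2+1=12; 8+7+4=19. Down: 2+3+9+8=22; 6+5+2+7=20; 9+1+4=14. No digit repeats within any run.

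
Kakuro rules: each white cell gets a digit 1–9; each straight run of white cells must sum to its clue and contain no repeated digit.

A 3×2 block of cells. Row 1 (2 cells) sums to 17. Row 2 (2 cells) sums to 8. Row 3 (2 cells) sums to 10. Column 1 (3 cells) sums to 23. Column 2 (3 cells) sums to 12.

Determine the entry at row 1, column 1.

8

17 in 2 cells must be {8,9}; 23 in 3 cells must be {6,8,9}.
The 8 across and the 23 down share only 6, so (2,1) = 6.
(2,2) = 8 − 6 = 2 completes the 8 across.
Given what's placed, (1,2) must be 9 to fit the 17 across and 12 down.
(3,2) = 12 − 11 = 1 completes the 12 down.
(1,1) = 17 − 9 = 8 completes the 17 across.
(3,1) = 10 − 1 = 9 completes the 10 across.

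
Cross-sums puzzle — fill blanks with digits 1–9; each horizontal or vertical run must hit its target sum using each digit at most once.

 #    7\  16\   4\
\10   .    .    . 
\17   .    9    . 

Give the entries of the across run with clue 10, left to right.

16 in 2 cells must be {7,9}; 4 in 2 cells must be {1,3}.
R1C2 = 16 − 9 = 7 completes the 16 down.
R1C3 = 1: the only remaining digit allowed by both the 10 across and the 4 down.
R2C3 = 4 − 1 = 3 completes the 4 down.
R1C1 = 10 − 8 = 2 completes the 10 across.
R2C1 = 17 − 12 = 5 completes the 17 across.

2 7 1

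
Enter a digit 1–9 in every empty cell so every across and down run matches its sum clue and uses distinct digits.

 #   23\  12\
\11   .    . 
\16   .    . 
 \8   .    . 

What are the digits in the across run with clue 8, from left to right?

16 in 2 cells must be {7,9}; 23 in 3 cells must be {6,8,9}.
The 16 across and the 23 down share only 9, so R2C1 = 9.
R2C2 = 16 − 9 = 7 completes the 16 across.
Given what's placed, R3C1 must be 6 to fit the 8 across and 23 down.
R3C2 = 8 − 6 = 2 completes the 8 across.
R1C1 = 23 − 15 = 8 completes the 23 down.
R1C2 = 11 − 8 = 3 completes the 11 across.

6 2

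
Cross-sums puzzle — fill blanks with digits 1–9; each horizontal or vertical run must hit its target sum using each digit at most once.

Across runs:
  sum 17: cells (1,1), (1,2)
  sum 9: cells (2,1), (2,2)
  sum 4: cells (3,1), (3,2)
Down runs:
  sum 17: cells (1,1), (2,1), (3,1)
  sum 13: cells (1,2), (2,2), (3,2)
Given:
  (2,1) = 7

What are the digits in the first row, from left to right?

9 8

17 in 2 cells must be {8,9}; 4 in 2 cells must be {1,3}.
(2,2) = 9 − 7 = 2 completes the 9 across.
Given what's placed, (3,1) must be 1 to fit the 4 across and 17 down.
(3,2) = 4 − 1 = 3 completes the 4 across.
(1,1) = 17 − 8 = 9 completes the 17 down.
(1,2) = 17 − 9 = 8 completes the 17 across.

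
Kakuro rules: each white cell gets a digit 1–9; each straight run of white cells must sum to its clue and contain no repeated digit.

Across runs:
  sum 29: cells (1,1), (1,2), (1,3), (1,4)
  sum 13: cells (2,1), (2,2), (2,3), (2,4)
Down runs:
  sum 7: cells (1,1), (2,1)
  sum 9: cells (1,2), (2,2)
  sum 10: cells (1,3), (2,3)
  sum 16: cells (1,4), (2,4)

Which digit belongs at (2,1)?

2

29 in 4 cells must be {5,7,8,9}; 16 in 2 cells must be {7,9}.
Only 5 fits (1,1) under both its across sum 29 and down sum 7.
(2,1) = 7 − 5 = 2 completes the 7 down.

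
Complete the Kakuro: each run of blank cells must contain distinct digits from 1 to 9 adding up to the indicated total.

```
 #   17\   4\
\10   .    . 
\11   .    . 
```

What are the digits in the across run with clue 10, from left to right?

9, 1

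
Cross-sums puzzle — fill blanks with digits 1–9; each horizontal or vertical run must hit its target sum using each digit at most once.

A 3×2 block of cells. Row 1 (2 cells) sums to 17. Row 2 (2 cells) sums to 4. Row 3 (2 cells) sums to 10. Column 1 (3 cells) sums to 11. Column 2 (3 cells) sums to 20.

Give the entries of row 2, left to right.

1 3

17 in 2 cells must be {8,9}; 4 in 2 cells must be {1,3}.
The 17 across and the 11 down share only 8, so (1,1) = 8.
(1,2) = 17 − 8 = 9 completes the 17 across.
Given what's placed, (2,1) must be 1 to fit the 4 across and 11 down.
(2,2) = 4 − 1 = 3 completes the 4 across.
(3,1) = 11 − 9 = 2 completes the 11 down.
(3,2) = 10 − 2 = 8 completes the 10 across.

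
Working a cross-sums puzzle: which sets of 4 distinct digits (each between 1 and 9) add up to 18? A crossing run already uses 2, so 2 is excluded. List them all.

{1,3,5,9}; {1,3,6,8}; {1,4,5,8}; {1,4,6,7}; {3,4,5,6}

4 distinct digits from 1–9 sum between 10 and 30.
Dropping sets that contain 2.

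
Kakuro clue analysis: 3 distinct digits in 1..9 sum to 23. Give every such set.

3 distinct digits from 1–9 sum between 6 and 24.
Only one set works: {6,8,9}.

{6,8,9}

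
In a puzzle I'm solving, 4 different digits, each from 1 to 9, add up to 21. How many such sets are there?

4 distinct digits from 1–9 sum between 10 and 30.

11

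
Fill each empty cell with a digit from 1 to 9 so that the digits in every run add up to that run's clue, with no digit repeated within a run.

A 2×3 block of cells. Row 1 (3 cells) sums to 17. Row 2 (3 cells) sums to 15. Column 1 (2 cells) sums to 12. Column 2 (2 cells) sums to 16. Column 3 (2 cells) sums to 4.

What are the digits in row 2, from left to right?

5, 7, 3

16 in 2 cells must be {7,9}; 4 in 2 cells must be {1,3}.
Nothing is forced directly, so branch on (1,2), whose candidates are 7 or 9. If (1,2) = 7: that forces (1,3) = 1, (2,2) = 9, after which (2,3) would have to be in {1,2,4,5} for the 15 across but in {3} for the 4 down — contradiction. So (1,2) = 9.
(2,2) = 16 − 9 = 7 completes the 16 down.
Given what's placed, (2,3) must be 3 to fit the 15 across and 4 down.
(1,3) = 4 − 3 = 1 completes the 4 down.
(2,1) = 15 − 10 = 5 completes the 15 across.
(1,1) = 17 − 10 = 7 completes the 17 across.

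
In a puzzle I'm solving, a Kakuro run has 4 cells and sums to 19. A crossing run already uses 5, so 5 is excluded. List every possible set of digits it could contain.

{1,2,7,9}; {1,3,6,9}; {1,3,7,8}; {1,4,6,8}; {2,3,6,8}; {2,4,6,7}

4 distinct digits from 1–9 sum between 10 and 30.
Dropping sets that contain 5.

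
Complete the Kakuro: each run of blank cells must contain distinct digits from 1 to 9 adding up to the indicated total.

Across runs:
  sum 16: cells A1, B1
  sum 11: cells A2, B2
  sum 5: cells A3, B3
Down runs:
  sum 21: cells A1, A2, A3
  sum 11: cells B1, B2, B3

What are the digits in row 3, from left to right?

4 1

16 in 2 cells must be {7,9}.
The 16 across and the 11 down share only 7, so B1 = 7.
Given what's placed, B2 must be 3 to fit the 11 across and 11 down.
A3 = 4: only digit in both the 5-across and 21-down candidate sets.
B3 = 5 − 4 = 1 completes the 5 across.
A1 = 16 − 7 = 9 completes the 16 across.
A2 = 11 − 3 = 8 completes the 11 across.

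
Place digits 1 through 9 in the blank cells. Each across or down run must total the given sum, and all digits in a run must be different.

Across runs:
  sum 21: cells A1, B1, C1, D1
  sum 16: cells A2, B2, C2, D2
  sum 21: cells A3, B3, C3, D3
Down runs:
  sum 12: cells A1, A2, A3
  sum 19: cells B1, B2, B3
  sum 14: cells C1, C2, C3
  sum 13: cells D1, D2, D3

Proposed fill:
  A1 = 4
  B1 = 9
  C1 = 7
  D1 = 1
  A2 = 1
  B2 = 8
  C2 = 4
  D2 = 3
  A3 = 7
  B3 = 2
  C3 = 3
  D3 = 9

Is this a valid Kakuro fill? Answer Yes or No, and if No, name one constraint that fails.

Across: 4+9+7+1=21; 1+8+4+3=16; 7+2+3+9=21. Down: 4+1+7=12; 9+8+2=19; 7+4+3=14; 1+3+9=13. No digit repeats within any run.

Yes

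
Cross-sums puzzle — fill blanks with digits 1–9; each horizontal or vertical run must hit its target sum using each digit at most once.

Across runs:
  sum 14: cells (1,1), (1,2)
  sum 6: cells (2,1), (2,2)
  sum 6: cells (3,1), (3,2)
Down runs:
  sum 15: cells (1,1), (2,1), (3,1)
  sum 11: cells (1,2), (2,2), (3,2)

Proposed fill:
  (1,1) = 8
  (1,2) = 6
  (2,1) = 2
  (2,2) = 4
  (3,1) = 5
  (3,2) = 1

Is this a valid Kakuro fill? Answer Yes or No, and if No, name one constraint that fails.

Yes

Across: 8+6=14; 2+4=6; 5+1=6. Down: 8+2+5=15; 6+4+1=11. No digit repeats within any run.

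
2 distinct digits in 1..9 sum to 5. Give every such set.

{1,4}; {2,3}

2 distinct digits from 1–9 sum between 3 and 17.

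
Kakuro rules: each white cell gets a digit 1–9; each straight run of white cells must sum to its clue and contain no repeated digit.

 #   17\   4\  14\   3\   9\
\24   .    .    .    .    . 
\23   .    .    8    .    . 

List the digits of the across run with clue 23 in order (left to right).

9 3 8 1 2

17 in 2 cells must be {8,9}; 4 in 2 cells must be {1,3}; 3 in 2 cells must be {1,2}.
R1C3 = 14 − 8 = 6 completes the 14 down.
Given what's placed, R2C1 must be 9 to fit the 23 across and 17 down.
R1C1 = 17 − 9 = 8 completes the 17 down.
Nothing is forced directly, so branch on R1C4, whose candidates are 1 or 2. If R1C4 = 1: then R1C2 would have to be in {2,4,5,7} for the 24 across but in {1,3} for the 4 down — contradiction. So R1C4 = 2.
R2C4 = 3 − 2 = 1 completes the 3 down.
R2C2 = 3: the only remaining digit allowed by both the 23 across and the 4 down.
R2C5 = 23 − 21 = 2 completes the 23 across.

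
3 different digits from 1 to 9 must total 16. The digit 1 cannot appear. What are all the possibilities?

{2,5,9}; {2,6,8}; {3,4,9}; {3,5,8}; {3,6,7}; {4,5,7}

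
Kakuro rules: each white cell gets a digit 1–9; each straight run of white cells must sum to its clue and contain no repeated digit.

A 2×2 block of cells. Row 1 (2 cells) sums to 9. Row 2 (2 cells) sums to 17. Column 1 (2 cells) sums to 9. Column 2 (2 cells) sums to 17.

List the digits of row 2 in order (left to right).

8 9

17 in 2 cells must be {8,9}.
The 9 across and the 17 down share only 8, so (1,2) = 8.
The 17 across and the 9 down share only 8, so (2,1) = 8.
(2,2) = 17 − 8 = 9 completes the 17 across.
(1,1) = 9 − 8 = 1 completes the 9 across.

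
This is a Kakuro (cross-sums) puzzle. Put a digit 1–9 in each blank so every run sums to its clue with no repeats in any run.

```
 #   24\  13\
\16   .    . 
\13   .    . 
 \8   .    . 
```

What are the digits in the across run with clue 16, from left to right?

16 in 2 cells must be {7,9}; 24 in 3 cells must be {7,8,9}.
The 8 across and the 24 down share only 7, so R3C1 = 7.
R3C2 = 8 − 7 = 1 completes the 8 across.
Given what's placed, R1C1 must be 9 to fit the 16 across and 24 down.
R1C2 = 16 − 9 = 7 completes the 16 across.
R2C1 = 24 − 16 = 8 completes the 24 down.
R2C2 = 13 − 8 = 5 completes the 13 across.

9, 7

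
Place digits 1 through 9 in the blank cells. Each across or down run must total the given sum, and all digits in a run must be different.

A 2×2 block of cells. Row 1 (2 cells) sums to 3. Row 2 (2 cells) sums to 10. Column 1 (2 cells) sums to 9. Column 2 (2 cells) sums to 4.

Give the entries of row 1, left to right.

3 in 2 cells must be {1,2}; 4 in 2 cells must be {1,3}.
The 3 across and the 4 down share only 1, so (1,2) = 1.
(2,2) = 4 − 1 = 3 completes the 4 down.
(1,1) = 3 − 1 = 2 completes the 3 across.
(2,1) = 10 − 3 = 7 completes the 10 across.

2, 1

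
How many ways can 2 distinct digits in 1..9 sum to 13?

2 distinct digits from 1–9 sum between 3 and 17.
Enumerating: {4,9}, {5,8}, {6,7}.

3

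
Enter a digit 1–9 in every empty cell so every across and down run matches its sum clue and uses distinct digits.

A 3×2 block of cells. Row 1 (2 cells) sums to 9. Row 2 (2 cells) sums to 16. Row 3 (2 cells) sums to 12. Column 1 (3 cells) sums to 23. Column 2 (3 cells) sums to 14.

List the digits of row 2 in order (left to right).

9 7

16 in 2 cells must be {7,9}; 23 in 3 cells must be {6,8,9}.
The 16 across and the 23 down share only 9, so (2,1) = 9.
(2,2) = 16 − 9 = 7 completes the 16 across.
Given what's placed, (3,1) must be 8 to fit the 12 across and 23 down.
(3,2) = 12 − 8 = 4 completes the 12 across.
(1,1) = 23 − 17 = 6 completes the 23 down.
(1,2) = 9 − 6 = 3 completes the 9 across.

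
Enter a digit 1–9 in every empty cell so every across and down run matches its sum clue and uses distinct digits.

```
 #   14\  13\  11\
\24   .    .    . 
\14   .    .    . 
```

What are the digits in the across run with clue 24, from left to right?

24 in 3 cells must be {7,8,9}.
Nothing is forced directly, so branch on R1C2, whose candidates are 7 or 8 or 9. If R1C2 = 8: that forces R1C1 = 9, R1C3 = 7, R2C1 = 5, after which R2C2 would have to be in {1,2,3,6,7,8} for the 14 across but in {5} for the 13 down — contradiction. If R1C2 = 9: that forces R1C1 = 8, R1C3 = 7, R2C1 = 6, after which R2C2 would have to be in {1,3,5,7} for the 14 across but in {4} for the 13 down — contradiction. So R1C2 = 7.
R2C2 = 13 − 7 = 6 completes the 13 down.
Given what's placed, R2C1 must be 5 to fit the 14 across and 14 down.
R2C3 = 14 − 11 = 3 completes the 14 across.
R1C1 = 14 − 5 = 9 completes the 14 down.
R1C3 = 24 − 16 = 8 completes the 24 across.

9, 7, 8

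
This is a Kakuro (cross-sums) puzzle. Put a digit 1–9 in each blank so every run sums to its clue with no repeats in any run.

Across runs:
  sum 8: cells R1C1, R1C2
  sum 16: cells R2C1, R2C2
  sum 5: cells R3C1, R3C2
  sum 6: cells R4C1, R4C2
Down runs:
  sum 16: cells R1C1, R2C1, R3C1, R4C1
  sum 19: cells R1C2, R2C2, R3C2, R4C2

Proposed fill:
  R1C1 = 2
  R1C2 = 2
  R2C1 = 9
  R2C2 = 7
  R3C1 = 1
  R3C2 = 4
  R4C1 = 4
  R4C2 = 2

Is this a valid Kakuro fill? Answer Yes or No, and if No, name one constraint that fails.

No — the down run R1C2–R4C2 sums to 15, not 19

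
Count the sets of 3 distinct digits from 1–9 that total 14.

3 distinct digits from 1–9 sum between 6 and 24.

8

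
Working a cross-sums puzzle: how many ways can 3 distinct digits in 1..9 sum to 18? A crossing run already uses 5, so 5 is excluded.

5

3 distinct digits from 1–9 sum between 6 and 24.
Dropping sets that contain 5.
Enumerating: {1,8,9}, {2,7,9}, {3,6,9}, {3,7,8}, {4,6,8}.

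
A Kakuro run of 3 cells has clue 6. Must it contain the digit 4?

No

The only way to make 6 from 3 distinct digits is {1,2,3}, which does not contain 4.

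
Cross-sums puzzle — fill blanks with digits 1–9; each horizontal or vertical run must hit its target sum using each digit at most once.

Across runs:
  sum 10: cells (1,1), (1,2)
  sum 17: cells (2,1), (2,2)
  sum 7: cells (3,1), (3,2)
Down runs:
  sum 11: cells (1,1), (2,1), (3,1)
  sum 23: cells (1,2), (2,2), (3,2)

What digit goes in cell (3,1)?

1

17 in 2 cells must be {8,9}; 23 in 3 cells must be {6,8,9}.
The 17 across and the 11 down share only 8, so (2,1) = 8.
(2,2) = 17 − 8 = 9 completes the 17 across.
Given what's placed, (3,2) must be 6 to fit the 7 across and 23 down.
(1,2) = 23 − 15 = 8 completes the 23 down.
(3,1) = 7 − 6 = 1 completes the 7 across.
(1,1) = 10 − 8 = 2 completes the 10 across.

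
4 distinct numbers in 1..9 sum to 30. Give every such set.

{6,7,8,9}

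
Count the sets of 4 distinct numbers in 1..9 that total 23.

9

4 distinct digits from 1–9 sum between 10 and 30.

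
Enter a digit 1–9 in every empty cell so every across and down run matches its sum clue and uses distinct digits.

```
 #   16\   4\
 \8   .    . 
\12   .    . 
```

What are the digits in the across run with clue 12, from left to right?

9 3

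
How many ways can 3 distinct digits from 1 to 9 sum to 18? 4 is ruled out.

5

3 distinct digits from 1–9 sum between 6 and 24.
Dropping sets that contain 4.
Enumerating: {1,8,9}, {2,7,9}, {3,6,9}, {3,7,8}, {5,6,7}.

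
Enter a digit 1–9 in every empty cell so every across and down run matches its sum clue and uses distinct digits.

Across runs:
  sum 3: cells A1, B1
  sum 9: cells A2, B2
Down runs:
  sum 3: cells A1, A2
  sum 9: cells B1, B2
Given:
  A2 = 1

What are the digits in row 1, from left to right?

2 1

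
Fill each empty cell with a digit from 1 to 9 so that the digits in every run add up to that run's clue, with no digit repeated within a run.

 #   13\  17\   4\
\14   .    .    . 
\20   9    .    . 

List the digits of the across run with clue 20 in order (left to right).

9, 8, 3

17 in 2 cells must be {8,9}; 4 in 2 cells must be {1,3}.
R1C1 = 13 − 9 = 4 completes the 13 down.
Given what's placed, R2C2 must be 8 to fit the 20 across and 17 down.
R2C3 = 20 − 17 = 3 completes the 20 across.
R1C2 = 17 − 8 = 9 completes the 17 down.
R1C3 = 14 − 13 = 1 completes the 14 across.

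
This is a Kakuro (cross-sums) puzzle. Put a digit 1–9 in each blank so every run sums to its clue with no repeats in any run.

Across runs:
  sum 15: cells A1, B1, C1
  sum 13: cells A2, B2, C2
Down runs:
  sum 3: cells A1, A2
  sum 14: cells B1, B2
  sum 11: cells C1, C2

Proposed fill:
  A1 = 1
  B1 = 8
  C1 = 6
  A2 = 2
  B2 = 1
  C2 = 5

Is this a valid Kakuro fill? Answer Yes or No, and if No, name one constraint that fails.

No — the down run B1–B2 sums to 9, not 14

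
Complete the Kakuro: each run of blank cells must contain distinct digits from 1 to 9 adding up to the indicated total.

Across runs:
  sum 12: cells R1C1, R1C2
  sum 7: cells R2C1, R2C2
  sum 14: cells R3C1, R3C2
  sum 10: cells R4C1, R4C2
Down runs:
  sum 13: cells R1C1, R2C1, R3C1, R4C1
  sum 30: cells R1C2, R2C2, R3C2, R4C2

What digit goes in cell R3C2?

9

30 in 4 cells must be {6,7,8,9}.
Only 6 fits R2C2 under both its across sum 7 and down sum 30.
R2C1 = 7 − 6 = 1 completes the 7 across.
Nothing is forced directly, so branch on R3C1, whose candidates are 5 or 6. If R3C1 = 6: that forces R1C1 = 4, R1C2 = 8, after which R3C2 would have to be in {8} for the 14 across but in {7,9} for the 30 down — contradiction. So R3C1 = 5.
R3C2 = 14 − 5 = 9 completes the 14 across.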